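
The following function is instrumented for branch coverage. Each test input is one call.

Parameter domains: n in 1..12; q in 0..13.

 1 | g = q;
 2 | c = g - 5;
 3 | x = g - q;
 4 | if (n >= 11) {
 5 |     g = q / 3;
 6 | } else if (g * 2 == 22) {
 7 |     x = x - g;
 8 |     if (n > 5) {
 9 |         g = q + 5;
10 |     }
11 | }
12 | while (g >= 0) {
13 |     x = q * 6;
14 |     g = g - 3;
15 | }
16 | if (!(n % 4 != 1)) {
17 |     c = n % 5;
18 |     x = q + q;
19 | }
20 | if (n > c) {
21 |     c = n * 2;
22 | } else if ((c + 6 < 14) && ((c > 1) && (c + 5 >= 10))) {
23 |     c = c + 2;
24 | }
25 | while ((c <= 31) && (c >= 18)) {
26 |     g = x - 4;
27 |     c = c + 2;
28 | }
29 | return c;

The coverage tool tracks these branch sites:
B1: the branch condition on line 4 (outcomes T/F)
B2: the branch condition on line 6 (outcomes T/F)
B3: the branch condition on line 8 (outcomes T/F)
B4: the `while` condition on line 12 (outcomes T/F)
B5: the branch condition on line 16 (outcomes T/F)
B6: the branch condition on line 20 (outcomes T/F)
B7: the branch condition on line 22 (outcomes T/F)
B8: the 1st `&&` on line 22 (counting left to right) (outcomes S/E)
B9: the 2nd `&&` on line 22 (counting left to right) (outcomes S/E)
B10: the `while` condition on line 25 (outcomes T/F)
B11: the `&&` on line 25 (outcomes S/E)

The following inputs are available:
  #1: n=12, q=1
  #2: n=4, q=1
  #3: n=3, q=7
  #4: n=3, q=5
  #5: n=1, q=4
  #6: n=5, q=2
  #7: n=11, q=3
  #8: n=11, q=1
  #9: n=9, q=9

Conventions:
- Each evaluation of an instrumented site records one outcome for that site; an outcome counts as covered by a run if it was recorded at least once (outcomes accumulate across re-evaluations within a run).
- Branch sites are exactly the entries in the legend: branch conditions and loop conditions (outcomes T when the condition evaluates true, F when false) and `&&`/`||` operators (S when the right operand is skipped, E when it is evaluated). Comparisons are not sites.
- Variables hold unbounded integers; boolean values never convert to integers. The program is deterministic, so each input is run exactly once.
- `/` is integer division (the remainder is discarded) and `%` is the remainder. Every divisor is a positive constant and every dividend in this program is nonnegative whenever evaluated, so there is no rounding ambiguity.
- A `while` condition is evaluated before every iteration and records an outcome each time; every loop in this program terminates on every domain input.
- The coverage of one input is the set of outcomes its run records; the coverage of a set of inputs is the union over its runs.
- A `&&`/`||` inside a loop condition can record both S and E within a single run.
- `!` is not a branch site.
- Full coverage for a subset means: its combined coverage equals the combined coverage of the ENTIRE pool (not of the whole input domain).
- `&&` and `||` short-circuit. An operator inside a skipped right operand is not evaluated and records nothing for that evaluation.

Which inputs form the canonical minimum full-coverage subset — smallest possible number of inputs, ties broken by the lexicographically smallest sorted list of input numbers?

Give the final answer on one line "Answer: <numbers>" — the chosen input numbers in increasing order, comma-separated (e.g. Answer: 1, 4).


#1 (n=12, q=1) -> B1->T, B4->T, B4->F, B5->F, B6->T, B11->E, B10->T, B11->E, B10->T, B11->E, B10->T, B11->E, B10->T, B11->S, ...; covered: B1=T, B4=T, B4=F, B5=F, B6=T, B10=T, B10=F, B11=S, B11=E
#2 (n=4, q=1) -> B1->F, B2->F, B4->T, B4->F, B5->F, B6->T, B11->E, B10->F; covered: B1=F, B2=F, B4=T, B4=F, B5=F, B6=T, B10=F, B11=E
#3 (n=3, q=7) -> B1->F, B2->F, B4->T, B4->T, B4->T, B4->F, B5->F, B6->T, B11->E, B10->F; covered: B1=F, B2=F, B4=T, B4=F, B5=F, B6=T, B10=F, B11=E
#4 (n=3, q=5) -> B1->F, B2->F, B4->T, B4->T, B4->F, B5->F, B6->T, B11->E, B10->F; covered: B1=F, B2=F, B4=T, B4=F, B5=F, B6=T, B10=F, B11=E
#5 (n=1, q=4) -> B1->F, B2->F, B4->T, B4->T, B4->F, B5->T, B6->F, B8->E, B9->S, B7->F, B11->E, B10->F; covered: B1=F, B2=F, B4=T, B4=F, B5=T, B6=F, B7=F, B8=E, B9=S, B10=F, B11=E
#6 (n=5, q=2) -> B1->F, B2->F, B4->T, B4->F, B5->T, B6->T, B11->E, B10->F; covered: B1=F, B2=F, B4=T, B4=F, B5=T, B6=T, B10=F, B11=E
#7 (n=11, q=3) -> B1->T, B4->T, B4->F, B5->F, B6->T, B11->E, B10->T, B11->E, B10->T, B11->E, B10->T, B11->E, B10->T, B11->E, ...; covered: B1=T, B4=T, B4=F, B5=F, B6=T, B10=T, B10=F, B11=S, B11=E
#8 (n=11, q=1) -> B1->T, B4->T, B4->F, B5->F, B6->T, B11->E, B10->T, B11->E, B10->T, B11->E, B10->T, B11->E, B10->T, B11->E, ...; covered: B1=T, B4=T, B4=F, B5=F, B6=T, B10=T, B10=F, B11=S, B11=E
#9 (n=9, q=9) -> B1->F, B2->F, B4->T, B4->T, B4->T, B4->T, B4->F, B5->T, B6->T, B11->E, B10->T, B11->E, B10->T, B11->E, ...; covered: B1=F, B2=F, B4=T, B4=F, B5=T, B6=T, B10=T, B10=F, B11=S, B11=E
the full pool covers 16 outcomes: B1=T, B1=F, B2=F, B4=T, B4=F, B5=T, B5=F, B6=T, B6=F, B7=F, B8=E, B9=S, B10=T, B10=F, B11=S, B11=E
every size-1 subset falls short of the 16 outcomes (best: 11/16)
at size 2, {1, 5} reaches all 16 outcomes; every lexicographically earlier size-2 subset fails
Answer: 1, 5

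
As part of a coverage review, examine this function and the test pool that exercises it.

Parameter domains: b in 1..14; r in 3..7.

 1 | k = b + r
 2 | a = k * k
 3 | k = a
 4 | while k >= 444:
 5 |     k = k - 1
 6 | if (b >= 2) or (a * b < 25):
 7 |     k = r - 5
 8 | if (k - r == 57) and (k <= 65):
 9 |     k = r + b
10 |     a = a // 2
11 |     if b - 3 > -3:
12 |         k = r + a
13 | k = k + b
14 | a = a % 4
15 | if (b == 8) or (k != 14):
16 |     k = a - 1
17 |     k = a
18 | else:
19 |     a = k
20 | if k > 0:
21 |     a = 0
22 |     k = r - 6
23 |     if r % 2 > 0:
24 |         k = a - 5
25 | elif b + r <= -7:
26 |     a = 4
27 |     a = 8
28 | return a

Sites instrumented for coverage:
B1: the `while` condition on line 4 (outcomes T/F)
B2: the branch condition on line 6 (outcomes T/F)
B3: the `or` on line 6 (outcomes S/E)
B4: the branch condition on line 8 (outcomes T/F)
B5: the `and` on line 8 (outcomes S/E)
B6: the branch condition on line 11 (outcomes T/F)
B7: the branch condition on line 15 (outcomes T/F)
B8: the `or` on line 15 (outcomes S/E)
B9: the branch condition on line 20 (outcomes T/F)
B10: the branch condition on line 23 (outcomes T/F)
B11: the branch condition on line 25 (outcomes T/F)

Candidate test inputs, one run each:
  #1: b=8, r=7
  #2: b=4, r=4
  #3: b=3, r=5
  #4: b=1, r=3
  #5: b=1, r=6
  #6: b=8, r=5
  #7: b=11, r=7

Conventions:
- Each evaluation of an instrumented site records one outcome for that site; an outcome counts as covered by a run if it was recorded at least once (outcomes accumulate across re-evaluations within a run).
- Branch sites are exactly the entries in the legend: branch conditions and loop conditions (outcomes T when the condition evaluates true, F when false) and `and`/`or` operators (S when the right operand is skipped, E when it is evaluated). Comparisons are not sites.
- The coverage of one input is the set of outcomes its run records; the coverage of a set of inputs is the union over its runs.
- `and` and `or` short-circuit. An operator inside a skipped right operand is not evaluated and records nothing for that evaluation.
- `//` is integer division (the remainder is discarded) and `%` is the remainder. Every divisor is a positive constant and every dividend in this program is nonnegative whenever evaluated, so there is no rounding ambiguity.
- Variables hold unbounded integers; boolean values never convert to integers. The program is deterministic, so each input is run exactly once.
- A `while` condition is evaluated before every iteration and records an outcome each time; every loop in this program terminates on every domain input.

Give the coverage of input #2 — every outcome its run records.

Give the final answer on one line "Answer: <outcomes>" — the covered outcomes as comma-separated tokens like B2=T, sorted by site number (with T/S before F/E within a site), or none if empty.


Running input #2 (b=4, r=4), event by event:
  B1->F, B3->S, B2->T, B5->S, B4->F, B8->E, B7->T, B9->F, B11->F
distinct outcomes covered: B1=F, B2=T, B3=S, B4=F, B5=S, B7=T, B8=E, B9=F, B11=F
Answer: B1=F, B2=T, B3=S, B4=F, B5=S, B7=T, B8=E, B9=F, B11=F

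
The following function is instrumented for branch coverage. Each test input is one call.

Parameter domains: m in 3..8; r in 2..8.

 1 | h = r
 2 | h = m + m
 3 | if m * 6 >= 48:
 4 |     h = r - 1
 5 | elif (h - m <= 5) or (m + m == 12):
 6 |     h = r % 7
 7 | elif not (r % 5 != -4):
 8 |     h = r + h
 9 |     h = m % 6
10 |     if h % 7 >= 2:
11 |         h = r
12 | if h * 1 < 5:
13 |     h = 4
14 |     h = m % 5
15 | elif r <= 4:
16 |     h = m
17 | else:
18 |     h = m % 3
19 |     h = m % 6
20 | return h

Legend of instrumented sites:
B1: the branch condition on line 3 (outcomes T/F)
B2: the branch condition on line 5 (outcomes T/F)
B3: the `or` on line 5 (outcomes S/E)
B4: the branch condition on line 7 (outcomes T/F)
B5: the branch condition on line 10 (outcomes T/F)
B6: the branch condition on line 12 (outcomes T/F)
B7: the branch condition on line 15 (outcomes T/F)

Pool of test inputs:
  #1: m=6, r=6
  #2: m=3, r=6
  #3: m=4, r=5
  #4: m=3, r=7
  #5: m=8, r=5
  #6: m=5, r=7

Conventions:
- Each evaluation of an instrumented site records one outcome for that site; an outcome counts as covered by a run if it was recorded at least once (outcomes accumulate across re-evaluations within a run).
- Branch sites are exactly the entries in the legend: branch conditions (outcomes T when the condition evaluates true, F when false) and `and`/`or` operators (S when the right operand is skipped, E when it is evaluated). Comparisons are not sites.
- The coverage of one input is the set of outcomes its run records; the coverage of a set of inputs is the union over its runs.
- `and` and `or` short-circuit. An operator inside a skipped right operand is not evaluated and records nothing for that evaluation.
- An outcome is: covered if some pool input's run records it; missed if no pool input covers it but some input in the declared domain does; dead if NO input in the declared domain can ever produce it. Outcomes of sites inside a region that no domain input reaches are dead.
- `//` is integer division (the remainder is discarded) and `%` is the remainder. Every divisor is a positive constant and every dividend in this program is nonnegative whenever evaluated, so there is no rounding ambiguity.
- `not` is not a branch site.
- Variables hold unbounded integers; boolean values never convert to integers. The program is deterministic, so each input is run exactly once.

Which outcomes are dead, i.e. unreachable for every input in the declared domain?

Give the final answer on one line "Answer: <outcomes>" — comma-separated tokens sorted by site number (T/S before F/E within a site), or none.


checking every outcome against all 42 domain inputs:
  B4=T: zero occurrences over every domain input -> dead
  B5=T: zero occurrences over every domain input -> dead
  B5=F: zero occurrences over every domain input -> dead
  reachable outcomes have witnesses, e.g. B1=T (e.g. m=8, r=2), B1=F (e.g. m=3, r=2), B2=T (e.g. m=3, r=2), B2=F (e.g. m=7, r=2)
Answer: B4=T, B5=T, B5=F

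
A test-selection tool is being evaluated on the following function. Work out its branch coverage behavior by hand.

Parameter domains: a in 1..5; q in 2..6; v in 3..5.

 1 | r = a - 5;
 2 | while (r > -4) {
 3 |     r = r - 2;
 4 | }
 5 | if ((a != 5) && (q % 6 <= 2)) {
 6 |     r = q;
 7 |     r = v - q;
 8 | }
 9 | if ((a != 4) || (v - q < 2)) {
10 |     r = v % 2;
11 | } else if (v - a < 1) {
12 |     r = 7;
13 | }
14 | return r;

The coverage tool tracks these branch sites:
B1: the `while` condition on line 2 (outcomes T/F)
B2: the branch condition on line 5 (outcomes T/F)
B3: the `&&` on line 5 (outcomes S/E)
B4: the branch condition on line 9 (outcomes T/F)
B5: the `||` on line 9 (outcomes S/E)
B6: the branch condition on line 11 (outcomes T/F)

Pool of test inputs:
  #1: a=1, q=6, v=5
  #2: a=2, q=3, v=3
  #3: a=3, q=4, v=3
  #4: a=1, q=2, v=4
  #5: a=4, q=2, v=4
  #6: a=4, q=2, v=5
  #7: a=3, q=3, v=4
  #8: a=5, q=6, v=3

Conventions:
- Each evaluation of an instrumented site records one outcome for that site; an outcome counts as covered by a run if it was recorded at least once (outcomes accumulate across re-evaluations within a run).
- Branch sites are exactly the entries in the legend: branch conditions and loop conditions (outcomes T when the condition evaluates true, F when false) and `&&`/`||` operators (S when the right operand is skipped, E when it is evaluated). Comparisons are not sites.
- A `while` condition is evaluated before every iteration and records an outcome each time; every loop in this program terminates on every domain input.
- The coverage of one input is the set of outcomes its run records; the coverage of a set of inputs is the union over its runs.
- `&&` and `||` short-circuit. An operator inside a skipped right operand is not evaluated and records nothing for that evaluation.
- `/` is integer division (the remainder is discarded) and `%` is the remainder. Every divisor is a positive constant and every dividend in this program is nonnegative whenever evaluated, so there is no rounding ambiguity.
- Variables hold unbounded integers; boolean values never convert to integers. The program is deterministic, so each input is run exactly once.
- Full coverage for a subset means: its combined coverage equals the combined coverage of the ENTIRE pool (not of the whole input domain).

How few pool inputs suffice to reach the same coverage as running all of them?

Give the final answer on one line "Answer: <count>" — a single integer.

run #1 (a=1, q=6, v=5) runs B1->F, B3->E, B2->T, B5->S, B4->T; records B1=F, B2=T, B3=E, B4=T, B5=S
run #2 (a=2, q=3, v=3) runs B1->T, B1->F, B3->E, B2->F, B5->S, B4->T; records B1=T, B1=F, B2=F, B3=E, B4=T, B5=S
run #3 (a=3, q=4, v=3) runs B1->T, B1->F, B3->E, B2->F, B5->S, B4->T; records B1=T, B1=F, B2=F, B3=E, B4=T, B5=S
run #4 (a=1, q=2, v=4) runs B1->F, B3->E, B2->T, B5->S, B4->T; records B1=F, B2=T, B3=E, B4=T, B5=S
run #5 (a=4, q=2, v=4) runs B1->T, B1->T, B1->F, B3->E, B2->T, B5->E, B4->F, B6->T; records B1=T, B1=F, B2=T, B3=E, B4=F, B5=E, B6=T
run #6 (a=4, q=2, v=5) runs B1->T, B1->T, B1->F, B3->E, B2->T, B5->E, B4->F, B6->F; records B1=T, B1=F, B2=T, B3=E, B4=F, B5=E, B6=F
run #7 (a=3, q=3, v=4) runs B1->T, B1->F, B3->E, B2->F, B5->S, B4->T; records B1=T, B1=F, B2=F, B3=E, B4=T, B5=S
run #8 (a=5, q=6, v=3) runs B1->T, B1->T, B1->F, B3->S, B2->F, B5->S, B4->T; records B1=T, B1=F, B2=F, B3=S, B4=T, B5=S
union over all inputs: B1=T, B1=F, B2=T, B2=F, B3=S, B3=E, B4=T, B4=F, B5=S, B5=E, B6=T, B6=F (12 outcomes)
every size-1 subset falls short of the 12 outcomes (best: 7/12)
every size-2 subset falls short of the 12 outcomes (best: 11/12)
the canonical winner is {5, 6, 8}: size 3, full 12-outcome coverage, earliest index list among size-3 covers

Answer: 3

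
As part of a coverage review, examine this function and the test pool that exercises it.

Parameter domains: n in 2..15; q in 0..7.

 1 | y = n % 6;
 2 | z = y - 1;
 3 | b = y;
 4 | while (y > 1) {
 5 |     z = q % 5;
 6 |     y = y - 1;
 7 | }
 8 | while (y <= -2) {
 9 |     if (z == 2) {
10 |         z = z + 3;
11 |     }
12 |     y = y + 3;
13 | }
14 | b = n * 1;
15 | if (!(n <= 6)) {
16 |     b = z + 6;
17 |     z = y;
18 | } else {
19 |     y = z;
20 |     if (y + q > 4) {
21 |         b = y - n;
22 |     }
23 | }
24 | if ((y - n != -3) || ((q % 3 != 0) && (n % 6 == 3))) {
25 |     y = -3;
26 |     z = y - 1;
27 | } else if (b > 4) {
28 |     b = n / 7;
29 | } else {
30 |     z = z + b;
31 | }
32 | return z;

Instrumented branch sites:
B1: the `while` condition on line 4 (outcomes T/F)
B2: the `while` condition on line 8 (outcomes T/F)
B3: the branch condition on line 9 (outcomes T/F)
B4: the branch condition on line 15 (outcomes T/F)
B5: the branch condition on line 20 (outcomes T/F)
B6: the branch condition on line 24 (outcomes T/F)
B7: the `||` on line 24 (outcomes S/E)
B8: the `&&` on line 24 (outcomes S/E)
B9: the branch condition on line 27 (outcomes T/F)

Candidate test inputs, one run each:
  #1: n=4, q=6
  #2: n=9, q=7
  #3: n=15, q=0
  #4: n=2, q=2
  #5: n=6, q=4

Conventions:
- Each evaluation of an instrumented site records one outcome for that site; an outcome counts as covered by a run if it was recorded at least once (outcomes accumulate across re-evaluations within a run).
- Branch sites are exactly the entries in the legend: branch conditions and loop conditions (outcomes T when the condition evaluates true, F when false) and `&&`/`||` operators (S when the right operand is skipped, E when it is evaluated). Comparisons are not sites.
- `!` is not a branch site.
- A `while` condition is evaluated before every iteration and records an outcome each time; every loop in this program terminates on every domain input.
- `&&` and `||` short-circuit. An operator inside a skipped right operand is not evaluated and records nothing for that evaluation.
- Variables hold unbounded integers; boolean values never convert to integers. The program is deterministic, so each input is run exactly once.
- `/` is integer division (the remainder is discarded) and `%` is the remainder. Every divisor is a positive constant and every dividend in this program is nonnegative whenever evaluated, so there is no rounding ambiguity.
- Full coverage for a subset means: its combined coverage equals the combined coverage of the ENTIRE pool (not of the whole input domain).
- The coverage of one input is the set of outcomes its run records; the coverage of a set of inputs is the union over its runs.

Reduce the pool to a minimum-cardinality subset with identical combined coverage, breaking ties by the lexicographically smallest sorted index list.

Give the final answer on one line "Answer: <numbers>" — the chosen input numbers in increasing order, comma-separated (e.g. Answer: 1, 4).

#1 (n=4, q=6) -> B1->T, B1->T, B1->T, B1->F, B2->F, B4->F, B5->T, B7->E, B8->S, B6->F, B9->F; covered: B1=T, B1=F, B2=F, B4=F, B5=T, B6=F, B7=E, B8=S, B9=F
#2 (n=9, q=7) -> B1->T, B1->T, B1->F, B2->F, B4->T, B7->S, B6->T; covered: B1=T, B1=F, B2=F, B4=T, B6=T, B7=S
#3 (n=15, q=0) -> B1->T, B1->T, B1->F, B2->F, B4->T, B7->S, B6->T; covered: B1=T, B1=F, B2=F, B4=T, B6=T, B7=S
#4 (n=2, q=2) -> B1->T, B1->F, B2->F, B4->F, B5->F, B7->S, B6->T; covered: B1=T, B1=F, B2=F, B4=F, B5=F, B6=T, B7=S
#5 (n=6, q=4) -> B1->F, B2->F, B4->F, B5->F, B7->S, B6->T; covered: B1=F, B2=F, B4=F, B5=F, B6=T, B7=S
together the pool reaches 13 outcomes: B1=T, B1=F, B2=F, B4=T, B4=F, B5=T, B5=F, B6=T, B6=F, B7=S, B7=E, B8=S, B9=F
every size-1 subset falls short of the 13 outcomes (best: 9/13)
every size-2 subset falls short of the 13 outcomes (best: 12/13)
size 3: inputs {1, 2, 4} cover all 13 outcomes, and no lexicographically smaller subset of this size does

Answer: 1, 2, 4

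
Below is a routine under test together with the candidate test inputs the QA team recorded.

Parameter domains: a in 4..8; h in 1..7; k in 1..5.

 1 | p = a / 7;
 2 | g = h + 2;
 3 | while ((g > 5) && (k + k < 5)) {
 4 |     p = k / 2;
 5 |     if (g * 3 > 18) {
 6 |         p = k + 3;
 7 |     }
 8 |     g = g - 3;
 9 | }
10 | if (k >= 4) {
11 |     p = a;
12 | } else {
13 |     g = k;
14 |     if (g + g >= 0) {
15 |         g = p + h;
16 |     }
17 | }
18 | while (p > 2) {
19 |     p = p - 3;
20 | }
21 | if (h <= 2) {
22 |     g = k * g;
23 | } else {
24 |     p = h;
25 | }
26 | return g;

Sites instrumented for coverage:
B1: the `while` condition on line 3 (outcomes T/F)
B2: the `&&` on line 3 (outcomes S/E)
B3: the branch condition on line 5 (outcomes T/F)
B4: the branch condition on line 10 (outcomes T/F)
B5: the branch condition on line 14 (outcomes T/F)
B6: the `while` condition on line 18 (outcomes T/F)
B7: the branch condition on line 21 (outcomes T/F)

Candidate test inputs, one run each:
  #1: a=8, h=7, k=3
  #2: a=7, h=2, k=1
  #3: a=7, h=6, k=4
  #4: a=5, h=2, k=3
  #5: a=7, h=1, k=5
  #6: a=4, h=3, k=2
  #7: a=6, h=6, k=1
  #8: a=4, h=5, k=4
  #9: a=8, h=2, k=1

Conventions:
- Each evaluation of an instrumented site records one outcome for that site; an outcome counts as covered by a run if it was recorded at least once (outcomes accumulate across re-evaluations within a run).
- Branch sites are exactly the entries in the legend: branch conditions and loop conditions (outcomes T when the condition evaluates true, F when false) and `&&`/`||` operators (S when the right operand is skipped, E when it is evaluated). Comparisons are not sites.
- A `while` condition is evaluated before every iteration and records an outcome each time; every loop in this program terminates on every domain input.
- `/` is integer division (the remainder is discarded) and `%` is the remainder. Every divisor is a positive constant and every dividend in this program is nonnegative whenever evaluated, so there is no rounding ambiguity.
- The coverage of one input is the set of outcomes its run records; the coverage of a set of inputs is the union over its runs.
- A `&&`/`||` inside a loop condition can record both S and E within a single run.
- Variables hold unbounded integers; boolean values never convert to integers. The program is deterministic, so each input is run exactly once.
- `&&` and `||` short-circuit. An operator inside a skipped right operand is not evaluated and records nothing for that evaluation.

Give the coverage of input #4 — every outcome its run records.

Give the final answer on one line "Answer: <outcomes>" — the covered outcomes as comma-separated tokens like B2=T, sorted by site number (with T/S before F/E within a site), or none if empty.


Running input #4 (a=5, h=2, k=3), event by event:
  B2->S, B1->F, B4->F, B5->T, B6->F, B7->T
as a set, this run covers: B1=F, B2=S, B4=F, B5=T, B6=F, B7=T
Answer: B1=F, B2=S, B4=F, B5=T, B6=F, B7=T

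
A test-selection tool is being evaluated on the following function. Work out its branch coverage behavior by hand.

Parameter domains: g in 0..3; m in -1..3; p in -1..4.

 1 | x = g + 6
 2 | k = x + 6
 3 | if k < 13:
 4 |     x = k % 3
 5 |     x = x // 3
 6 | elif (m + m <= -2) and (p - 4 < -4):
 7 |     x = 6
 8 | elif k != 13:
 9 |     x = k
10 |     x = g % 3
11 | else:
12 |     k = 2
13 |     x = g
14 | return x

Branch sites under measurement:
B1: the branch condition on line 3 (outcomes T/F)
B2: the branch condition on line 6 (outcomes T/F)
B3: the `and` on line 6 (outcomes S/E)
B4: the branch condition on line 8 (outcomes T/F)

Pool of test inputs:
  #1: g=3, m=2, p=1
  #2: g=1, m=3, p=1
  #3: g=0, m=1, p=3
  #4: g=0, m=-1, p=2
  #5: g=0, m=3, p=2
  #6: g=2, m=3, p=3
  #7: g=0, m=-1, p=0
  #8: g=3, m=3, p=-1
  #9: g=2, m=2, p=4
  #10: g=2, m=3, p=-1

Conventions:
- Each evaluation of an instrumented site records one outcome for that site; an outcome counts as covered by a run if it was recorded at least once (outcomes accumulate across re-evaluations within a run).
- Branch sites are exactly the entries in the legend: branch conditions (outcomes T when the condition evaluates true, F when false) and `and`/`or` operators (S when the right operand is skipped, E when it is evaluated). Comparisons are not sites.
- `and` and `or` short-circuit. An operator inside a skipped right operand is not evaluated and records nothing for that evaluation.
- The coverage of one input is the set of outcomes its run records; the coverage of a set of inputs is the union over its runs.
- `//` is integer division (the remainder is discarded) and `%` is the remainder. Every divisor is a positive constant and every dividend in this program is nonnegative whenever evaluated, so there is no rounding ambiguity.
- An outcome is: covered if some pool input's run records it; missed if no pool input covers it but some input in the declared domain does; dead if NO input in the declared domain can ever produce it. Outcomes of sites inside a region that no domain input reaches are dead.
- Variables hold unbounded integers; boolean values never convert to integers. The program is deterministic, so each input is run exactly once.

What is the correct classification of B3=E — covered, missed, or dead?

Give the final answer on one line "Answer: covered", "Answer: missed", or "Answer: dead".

no pool input records B3=E
but domain input (g=1, m=-1, p=-1) does record it -> reachable, so missed

Answer: missed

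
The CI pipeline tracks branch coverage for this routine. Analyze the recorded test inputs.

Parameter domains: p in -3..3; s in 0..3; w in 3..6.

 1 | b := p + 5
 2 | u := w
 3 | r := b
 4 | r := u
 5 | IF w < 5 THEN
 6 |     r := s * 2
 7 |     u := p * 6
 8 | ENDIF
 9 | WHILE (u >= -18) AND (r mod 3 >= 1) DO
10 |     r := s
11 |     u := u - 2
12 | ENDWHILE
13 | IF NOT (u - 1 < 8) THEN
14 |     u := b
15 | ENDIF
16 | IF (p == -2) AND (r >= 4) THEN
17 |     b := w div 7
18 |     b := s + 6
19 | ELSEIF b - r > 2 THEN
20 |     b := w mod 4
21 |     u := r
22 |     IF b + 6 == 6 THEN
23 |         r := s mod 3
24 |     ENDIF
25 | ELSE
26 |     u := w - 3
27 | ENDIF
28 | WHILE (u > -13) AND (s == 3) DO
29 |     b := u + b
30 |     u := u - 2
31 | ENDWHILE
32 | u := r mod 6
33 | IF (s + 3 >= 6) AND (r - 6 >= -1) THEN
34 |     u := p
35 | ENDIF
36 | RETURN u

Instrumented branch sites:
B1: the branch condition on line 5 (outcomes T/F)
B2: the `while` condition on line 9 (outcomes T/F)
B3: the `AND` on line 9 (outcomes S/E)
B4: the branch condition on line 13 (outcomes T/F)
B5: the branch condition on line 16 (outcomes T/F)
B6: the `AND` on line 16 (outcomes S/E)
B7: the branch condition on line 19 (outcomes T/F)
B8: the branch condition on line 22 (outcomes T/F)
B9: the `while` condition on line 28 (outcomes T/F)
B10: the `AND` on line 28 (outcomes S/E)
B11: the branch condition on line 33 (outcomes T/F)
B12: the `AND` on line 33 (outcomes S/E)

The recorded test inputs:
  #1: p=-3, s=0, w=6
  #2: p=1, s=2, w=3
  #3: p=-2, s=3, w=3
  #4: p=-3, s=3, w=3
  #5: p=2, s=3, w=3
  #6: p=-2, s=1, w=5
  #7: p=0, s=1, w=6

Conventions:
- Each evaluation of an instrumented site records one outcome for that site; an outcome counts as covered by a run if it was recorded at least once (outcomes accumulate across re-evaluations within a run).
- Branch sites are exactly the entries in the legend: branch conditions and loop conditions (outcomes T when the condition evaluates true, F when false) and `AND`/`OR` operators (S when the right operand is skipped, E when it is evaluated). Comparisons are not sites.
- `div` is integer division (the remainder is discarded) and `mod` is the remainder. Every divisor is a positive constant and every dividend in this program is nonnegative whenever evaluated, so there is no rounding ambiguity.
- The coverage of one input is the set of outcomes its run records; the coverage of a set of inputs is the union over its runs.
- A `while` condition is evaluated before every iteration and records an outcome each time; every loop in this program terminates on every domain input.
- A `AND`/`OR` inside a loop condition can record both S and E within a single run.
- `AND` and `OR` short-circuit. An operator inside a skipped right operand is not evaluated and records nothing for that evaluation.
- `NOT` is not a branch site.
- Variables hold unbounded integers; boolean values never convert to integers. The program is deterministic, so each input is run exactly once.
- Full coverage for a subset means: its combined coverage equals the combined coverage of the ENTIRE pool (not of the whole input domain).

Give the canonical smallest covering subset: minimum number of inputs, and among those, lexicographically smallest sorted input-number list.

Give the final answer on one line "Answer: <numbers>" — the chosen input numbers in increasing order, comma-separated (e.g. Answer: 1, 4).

input #1 (p=-3, s=0, w=6): events B1->F, B3->E, B2->F, B4->F, B6->S, B5->F, B7->F, B10->E, B9->F, B12->S, B11->F; covers B1=F, B2=F, B3=E, B4=F, B5=F, B6=S, B7=F, B9=F, B10=E, B11=F, B12=S
input #2 (p=1, s=2, w=3): events B1->T, B3->E, B2->T, B3->E, B2->T, B3->E, B2->T, B3->E, B2->T, B3->E, B2->T, B3->E, B2->T, B3->E, ...; covers B1=T, B2=T, B2=F, B3=S, B3=E, B4=F, B5=F, B6=S, B7=T, B8=F, B9=F, B10=E, B11=F, B12=S
input #3 (p=-2, s=3, w=3): events B1->T, B3->E, B2->F, B4->F, B6->E, B5->T, B10->E, B9->T, B10->S, B9->F, B12->E, B11->T; covers B1=T, B2=F, B3=E, B4=F, B5=T, B6=E, B9=T, B9=F, B10=S, B10=E, B11=T, B12=E
input #4 (p=-3, s=3, w=3): events B1->T, B3->E, B2->F, B4->F, B6->S, B5->F, B7->F, B10->E, B9->T, B10->E, B9->T, B10->E, B9->T, B10->E, ...; covers B1=T, B2=F, B3=E, B4=F, B5=F, B6=S, B7=F, B9=T, B9=F, B10=S, B10=E, B11=T, B12=E
input #5 (p=2, s=3, w=3): events B1->T, B3->E, B2->F, B4->T, B6->S, B5->F, B7->F, B10->E, B9->T, B10->E, B9->T, B10->E, B9->T, B10->E, ...; covers B1=T, B2=F, B3=E, B4=T, B5=F, B6=S, B7=F, B9=T, B9=F, B10=S, B10=E, B11=T, B12=E
input #6 (p=-2, s=1, w=5): events B1->F, B3->E, B2->T, B3->E, B2->T, B3->E, B2->T, B3->E, B2->T, B3->E, B2->T, B3->E, B2->T, B3->E, ...; covers B1=F, B2=T, B2=F, B3=S, B3=E, B4=F, B5=F, B6=E, B7=F, B9=F, B10=E, B11=F, B12=S
input #7 (p=0, s=1, w=6): events B1->F, B3->E, B2->F, B4->F, B6->S, B5->F, B7->F, B10->E, B9->F, B12->S, B11->F; covers B1=F, B2=F, B3=E, B4=F, B5=F, B6=S, B7=F, B9=F, B10=E, B11=F, B12=S
pool-wide coverage (23 outcomes): B1=T, B1=F, B2=T, B2=F, B3=S, B3=E, B4=T, B4=F, B5=T, B5=F, B6=S, B6=E, B7=T, B7=F, B8=F, B9=T, B9=F, B10=S, B10=E, B11=T, B11=F, B12=S, B12=E
every size-1 subset falls short of the 23 outcomes (best: 14/23)
every size-2 subset falls short of the 23 outcomes (best: 20/23)
every size-3 subset falls short of the 23 outcomes (best: 22/23)
size 4: inputs {1, 2, 3, 5} cover all 23 outcomes, and no lexicographically smaller subset of this size does

Answer: 1, 2, 3, 5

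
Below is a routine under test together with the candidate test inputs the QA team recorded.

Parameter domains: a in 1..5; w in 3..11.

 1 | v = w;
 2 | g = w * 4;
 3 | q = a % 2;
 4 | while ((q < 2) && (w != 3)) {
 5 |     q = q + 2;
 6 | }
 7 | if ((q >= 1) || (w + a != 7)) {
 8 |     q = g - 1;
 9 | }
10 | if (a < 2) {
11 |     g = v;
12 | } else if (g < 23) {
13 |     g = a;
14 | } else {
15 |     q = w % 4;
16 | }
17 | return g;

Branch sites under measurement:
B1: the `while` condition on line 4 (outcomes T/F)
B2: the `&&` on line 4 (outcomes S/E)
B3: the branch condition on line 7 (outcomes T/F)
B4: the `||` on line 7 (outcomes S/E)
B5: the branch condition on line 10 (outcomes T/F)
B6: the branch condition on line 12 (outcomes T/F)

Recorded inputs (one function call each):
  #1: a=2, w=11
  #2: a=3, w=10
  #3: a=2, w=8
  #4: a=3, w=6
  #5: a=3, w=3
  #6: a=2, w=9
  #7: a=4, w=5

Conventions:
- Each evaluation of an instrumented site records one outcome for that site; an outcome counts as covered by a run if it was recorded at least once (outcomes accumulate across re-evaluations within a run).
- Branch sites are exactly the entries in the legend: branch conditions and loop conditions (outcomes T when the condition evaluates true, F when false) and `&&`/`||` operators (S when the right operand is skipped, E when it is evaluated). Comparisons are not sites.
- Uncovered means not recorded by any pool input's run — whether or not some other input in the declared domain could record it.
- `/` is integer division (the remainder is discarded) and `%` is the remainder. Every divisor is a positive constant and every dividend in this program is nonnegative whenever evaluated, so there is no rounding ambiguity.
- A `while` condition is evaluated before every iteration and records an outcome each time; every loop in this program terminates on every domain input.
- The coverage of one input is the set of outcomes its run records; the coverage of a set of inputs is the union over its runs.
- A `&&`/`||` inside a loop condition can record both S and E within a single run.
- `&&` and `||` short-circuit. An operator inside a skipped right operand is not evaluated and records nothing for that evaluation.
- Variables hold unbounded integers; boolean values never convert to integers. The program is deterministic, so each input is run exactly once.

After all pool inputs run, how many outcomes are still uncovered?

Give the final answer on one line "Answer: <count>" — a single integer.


input #1 (a=2, w=11): events B2->E, B1->T, B2->S, B1->F, B4->S, B3->T, B5->F, B6->F; covers B1=T, B1=F, B2=S, B2=E, B3=T, B4=S, B5=F, B6=F
input #2 (a=3, w=10): events B2->E, B1->T, B2->S, B1->F, B4->S, B3->T, B5->F, B6->F; covers B1=T, B1=F, B2=S, B2=E, B3=T, B4=S, B5=F, B6=F
input #3 (a=2, w=8): events B2->E, B1->T, B2->S, B1->F, B4->S, B3->T, B5->F, B6->F; covers B1=T, B1=F, B2=S, B2=E, B3=T, B4=S, B5=F, B6=F
input #4 (a=3, w=6): events B2->E, B1->T, B2->S, B1->F, B4->S, B3->T, B5->F, B6->F; covers B1=T, B1=F, B2=S, B2=E, B3=T, B4=S, B5=F, B6=F
input #5 (a=3, w=3): events B2->E, B1->F, B4->S, B3->T, B5->F, B6->T; covers B1=F, B2=E, B3=T, B4=S, B5=F, B6=T
input #6 (a=2, w=9): events B2->E, B1->T, B2->S, B1->F, B4->S, B3->T, B5->F, B6->F; covers B1=T, B1=F, B2=S, B2=E, B3=T, B4=S, B5=F, B6=F
input #7 (a=4, w=5): events B2->E, B1->T, B2->S, B1->F, B4->S, B3->T, B5->F, B6->T; covers B1=T, B1=F, B2=S, B2=E, B3=T, B4=S, B5=F, B6=T
union over the pool: B1=T, B1=F, B2=S, B2=E, B3=T, B4=S, B5=F, B6=T, B6=F
uncovered (3 of 12): B3=F, B4=E, B5=T
Answer: 3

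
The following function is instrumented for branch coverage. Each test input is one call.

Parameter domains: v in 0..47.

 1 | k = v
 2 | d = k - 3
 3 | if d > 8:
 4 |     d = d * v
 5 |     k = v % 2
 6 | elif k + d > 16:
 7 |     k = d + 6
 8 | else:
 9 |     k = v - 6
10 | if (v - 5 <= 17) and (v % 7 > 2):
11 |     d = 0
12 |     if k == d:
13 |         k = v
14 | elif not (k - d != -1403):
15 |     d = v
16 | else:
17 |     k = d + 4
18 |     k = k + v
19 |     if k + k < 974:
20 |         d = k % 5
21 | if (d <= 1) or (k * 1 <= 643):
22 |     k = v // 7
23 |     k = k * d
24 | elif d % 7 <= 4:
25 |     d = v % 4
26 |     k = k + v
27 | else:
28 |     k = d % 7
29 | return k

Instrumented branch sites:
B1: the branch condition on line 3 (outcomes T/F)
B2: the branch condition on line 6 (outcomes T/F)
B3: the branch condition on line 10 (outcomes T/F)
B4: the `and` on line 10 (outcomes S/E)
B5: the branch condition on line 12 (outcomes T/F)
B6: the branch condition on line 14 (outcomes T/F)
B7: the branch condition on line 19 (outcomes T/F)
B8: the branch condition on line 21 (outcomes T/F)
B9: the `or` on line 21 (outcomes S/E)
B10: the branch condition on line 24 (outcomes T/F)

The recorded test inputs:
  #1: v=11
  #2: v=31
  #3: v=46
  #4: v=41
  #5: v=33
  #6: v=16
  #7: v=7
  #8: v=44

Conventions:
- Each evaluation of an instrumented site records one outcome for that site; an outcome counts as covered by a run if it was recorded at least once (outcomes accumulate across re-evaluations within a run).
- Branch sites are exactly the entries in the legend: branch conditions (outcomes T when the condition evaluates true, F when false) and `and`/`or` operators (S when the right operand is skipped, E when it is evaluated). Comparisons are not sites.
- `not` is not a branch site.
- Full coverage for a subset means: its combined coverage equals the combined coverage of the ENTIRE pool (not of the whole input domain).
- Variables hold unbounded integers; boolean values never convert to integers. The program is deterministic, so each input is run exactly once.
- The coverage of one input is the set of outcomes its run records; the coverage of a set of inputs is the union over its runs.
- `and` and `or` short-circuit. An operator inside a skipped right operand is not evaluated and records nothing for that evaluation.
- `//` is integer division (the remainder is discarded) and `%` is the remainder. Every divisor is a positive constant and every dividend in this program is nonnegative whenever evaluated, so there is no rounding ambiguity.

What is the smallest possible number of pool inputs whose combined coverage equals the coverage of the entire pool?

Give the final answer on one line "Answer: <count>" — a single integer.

input #1 (v=11): events B1->F, B2->T, B4->E, B3->T, B5->F, B9->S, B8->T; covers B1=F, B2=T, B3=T, B4=E, B5=F, B8=T, B9=S
input #2 (v=31): events B1->T, B4->S, B3->F, B6->F, B7->F, B9->E, B8->F, B10->T; covers B1=T, B3=F, B4=S, B6=F, B7=F, B8=F, B9=E, B10=T
input #3 (v=46): events B1->T, B4->S, B3->F, B6->F, B7->F, B9->E, B8->F, B10->T; covers B1=T, B3=F, B4=S, B6=F, B7=F, B8=F, B9=E, B10=T
input #4 (v=41): events B1->T, B4->S, B3->F, B6->F, B7->F, B9->E, B8->F, B10->T; covers B1=T, B3=F, B4=S, B6=F, B7=F, B8=F, B9=E, B10=T
input #5 (v=33): events B1->T, B4->S, B3->F, B6->F, B7->F, B9->E, B8->F, B10->T; covers B1=T, B3=F, B4=S, B6=F, B7=F, B8=F, B9=E, B10=T
input #6 (v=16): events B1->T, B4->E, B3->F, B6->F, B7->T, B9->E, B8->T; covers B1=T, B3=F, B4=E, B6=F, B7=T, B8=T, B9=E
input #7 (v=7): events B1->F, B2->F, B4->E, B3->F, B6->F, B7->T, B9->S, B8->T; covers B1=F, B2=F, B3=F, B4=E, B6=F, B7=T, B8=T, B9=S
input #8 (v=44): events B1->T, B4->S, B3->F, B6->F, B7->F, B9->E, B8->F, B10->F; covers B1=T, B3=F, B4=S, B6=F, B7=F, B8=F, B9=E, B10=F
union over all inputs: B1=T, B1=F, B2=T, B2=F, B3=T, B3=F, B4=S, B4=E, B5=F, B6=F, B7=T, B7=F, B8=T, B8=F, B9=S, B9=E, B10=T, B10=F (18 outcomes)
every size-1 subset falls short of the 18 outcomes (best: 8/18)
every size-2 subset falls short of the 18 outcomes (best: 15/18)
every size-3 subset falls short of the 18 outcomes (best: 17/18)
the canonical winner is {1, 2, 7, 8}: size 4, full 18-outcome coverage, earliest index list among size-4 covers

Answer: 4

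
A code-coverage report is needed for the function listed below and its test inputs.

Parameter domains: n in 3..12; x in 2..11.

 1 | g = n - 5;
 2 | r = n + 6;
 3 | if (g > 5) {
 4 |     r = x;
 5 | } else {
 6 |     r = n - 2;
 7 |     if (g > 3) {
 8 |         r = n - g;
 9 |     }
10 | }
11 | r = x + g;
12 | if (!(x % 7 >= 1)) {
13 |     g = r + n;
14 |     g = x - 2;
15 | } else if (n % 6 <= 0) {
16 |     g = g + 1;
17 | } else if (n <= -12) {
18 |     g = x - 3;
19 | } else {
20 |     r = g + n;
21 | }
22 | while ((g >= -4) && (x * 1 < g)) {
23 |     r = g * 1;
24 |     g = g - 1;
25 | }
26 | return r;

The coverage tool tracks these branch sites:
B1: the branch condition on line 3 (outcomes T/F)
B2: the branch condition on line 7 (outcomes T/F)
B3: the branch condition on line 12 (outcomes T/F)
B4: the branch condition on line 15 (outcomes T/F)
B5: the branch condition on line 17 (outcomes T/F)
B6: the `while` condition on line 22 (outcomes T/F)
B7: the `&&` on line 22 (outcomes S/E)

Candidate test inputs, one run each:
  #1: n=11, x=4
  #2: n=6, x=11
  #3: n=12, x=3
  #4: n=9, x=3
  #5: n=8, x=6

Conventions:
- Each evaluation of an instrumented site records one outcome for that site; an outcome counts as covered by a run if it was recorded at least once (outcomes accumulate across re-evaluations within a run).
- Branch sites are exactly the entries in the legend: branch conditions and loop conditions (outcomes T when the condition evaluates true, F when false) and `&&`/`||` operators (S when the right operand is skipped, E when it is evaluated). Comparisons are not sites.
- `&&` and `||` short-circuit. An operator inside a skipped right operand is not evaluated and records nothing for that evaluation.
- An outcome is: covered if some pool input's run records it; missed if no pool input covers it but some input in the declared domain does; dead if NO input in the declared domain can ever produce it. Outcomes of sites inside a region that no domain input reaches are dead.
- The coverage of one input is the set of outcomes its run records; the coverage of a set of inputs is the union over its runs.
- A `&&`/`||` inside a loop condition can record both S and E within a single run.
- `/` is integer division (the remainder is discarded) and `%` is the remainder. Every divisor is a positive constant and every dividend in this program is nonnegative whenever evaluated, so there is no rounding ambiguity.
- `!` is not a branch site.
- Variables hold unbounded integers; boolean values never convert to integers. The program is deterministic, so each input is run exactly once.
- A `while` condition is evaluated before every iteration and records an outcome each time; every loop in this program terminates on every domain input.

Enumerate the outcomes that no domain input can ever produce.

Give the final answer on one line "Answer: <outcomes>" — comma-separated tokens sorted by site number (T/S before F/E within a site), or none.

running all 100 domain inputs and tallying outcomes:
  B5=T: never recorded by any domain input -> dead
  B7=S: never recorded by any domain input -> dead
  reachable outcomes have witnesses, e.g. B1=T (e.g. n=11, x=2), B1=F (e.g. n=3, x=2), B2=T (e.g. n=9, x=2), B2=F (e.g. n=3, x=2)

Answer: B5=T, B7=S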